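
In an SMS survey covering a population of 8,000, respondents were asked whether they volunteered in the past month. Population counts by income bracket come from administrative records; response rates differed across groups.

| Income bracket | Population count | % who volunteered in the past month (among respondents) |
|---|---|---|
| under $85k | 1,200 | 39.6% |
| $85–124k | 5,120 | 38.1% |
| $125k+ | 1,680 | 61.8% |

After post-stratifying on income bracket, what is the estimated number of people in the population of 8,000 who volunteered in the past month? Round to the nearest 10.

3,460

Apply each group's respondent rate to its population count:
  under $85k: 1,200 × 39.6% = 475.2
  $85–124k: 5,120 × 38.1% = 1950.72
  $125k+: 1,680 × 61.8% = 1038.24
Estimated total = 3464.16 → 3,460.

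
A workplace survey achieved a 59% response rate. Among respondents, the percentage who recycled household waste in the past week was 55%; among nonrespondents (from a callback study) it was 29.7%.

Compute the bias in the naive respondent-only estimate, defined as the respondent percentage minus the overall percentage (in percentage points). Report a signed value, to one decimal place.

+10.4 percentage points

Nonresponse fraction = 1 − 0.59 = 0.41.
Bias = (nonresponse fraction) × (respondent percentage − nonrespondent percentage)
     = 0.41 × (55 − 29.7) = 0.41 × 25.3 = 10.373.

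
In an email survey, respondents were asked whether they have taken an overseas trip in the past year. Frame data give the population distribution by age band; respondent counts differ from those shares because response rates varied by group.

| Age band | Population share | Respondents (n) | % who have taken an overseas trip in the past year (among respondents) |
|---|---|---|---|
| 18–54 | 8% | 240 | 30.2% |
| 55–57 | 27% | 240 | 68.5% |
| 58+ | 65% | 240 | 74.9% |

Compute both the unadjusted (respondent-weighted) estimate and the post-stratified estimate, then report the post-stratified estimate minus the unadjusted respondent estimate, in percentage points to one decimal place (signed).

+11.7 percentage points

Naive respondent-only estimate (weights = respondent counts):
  (240/720)×30.2 + (240/720)×68.5 + (240/720)×74.9 = 57.8667%
Reweighting by population age band shares:
  0.08×30.2 + 0.27×68.5 + 0.65×74.9 = 69.596%
Difference = 69.596 − 57.8667 = 11.7293 pp.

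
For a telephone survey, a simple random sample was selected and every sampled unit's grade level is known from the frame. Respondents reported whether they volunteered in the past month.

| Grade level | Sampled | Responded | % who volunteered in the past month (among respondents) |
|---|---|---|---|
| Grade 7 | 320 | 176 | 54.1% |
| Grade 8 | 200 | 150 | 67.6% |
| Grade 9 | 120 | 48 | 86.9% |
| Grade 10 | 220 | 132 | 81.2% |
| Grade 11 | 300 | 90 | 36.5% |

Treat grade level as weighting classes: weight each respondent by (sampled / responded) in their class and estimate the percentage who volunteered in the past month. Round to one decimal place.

60.4%

Response rates by class: Grade 7 176/320 = 55%, Grade 8 150/200 = 75%, Grade 9 48/120 = 40%, Grade 10 132/220 = 60%, Grade 11 90/300 = 30%.
Weighting each respondent by the inverse class response rate inflates each class back to its sampled size, so the class weight is n_sampled:
  Grade 7: 320 × 54.1 = 17,312
  Grade 8: 200 × 67.6 = 13520
  Grade 9: 120 × 86.9 = 10,428
  Grade 10: 220 × 81.2 = 17,864
  Grade 11: 300 × 36.5 = 10,950
Adjusted estimate = 70,074 / 1,160 = 60.4086 → 60.4%.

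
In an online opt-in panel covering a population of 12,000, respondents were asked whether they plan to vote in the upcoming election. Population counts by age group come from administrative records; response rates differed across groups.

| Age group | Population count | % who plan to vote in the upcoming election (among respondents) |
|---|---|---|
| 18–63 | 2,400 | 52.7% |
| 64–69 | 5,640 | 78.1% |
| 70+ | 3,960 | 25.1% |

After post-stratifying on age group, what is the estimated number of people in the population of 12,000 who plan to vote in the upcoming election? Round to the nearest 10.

Estimated count per cell = population count × respondent percentage:
  18–63: 2,400 × 52.7% = 1264.8
  64–69: 5,640 × 78.1% = 4404.84
  70+: 3,960 × 25.1% = 993.96
Estimated total = 6663.6 → 6,660.

6,660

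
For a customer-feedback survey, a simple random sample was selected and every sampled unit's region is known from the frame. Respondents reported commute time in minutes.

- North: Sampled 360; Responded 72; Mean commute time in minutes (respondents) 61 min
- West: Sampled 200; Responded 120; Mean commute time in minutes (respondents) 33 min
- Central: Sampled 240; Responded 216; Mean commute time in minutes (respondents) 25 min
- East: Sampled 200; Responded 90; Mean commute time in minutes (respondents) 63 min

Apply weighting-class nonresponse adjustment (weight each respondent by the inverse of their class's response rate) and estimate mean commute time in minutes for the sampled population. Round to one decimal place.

47.2

Response rates by class: North 72/360 = 20%, West 120/200 = 60%, Central 216/240 = 90%, East 90/200 = 45%.
Weighting each respondent by the inverse class response rate inflates each class back to its sampled size, so the class weight is n_sampled:
  North: 360 × 61 = 21,960
  West: 200 × 33 = 6600
  Central: 240 × 25 = 6000
  East: 200 × 63 = 12,600
Adjusted estimate = 47,160 / 1,000 = 47.16 → 47.2.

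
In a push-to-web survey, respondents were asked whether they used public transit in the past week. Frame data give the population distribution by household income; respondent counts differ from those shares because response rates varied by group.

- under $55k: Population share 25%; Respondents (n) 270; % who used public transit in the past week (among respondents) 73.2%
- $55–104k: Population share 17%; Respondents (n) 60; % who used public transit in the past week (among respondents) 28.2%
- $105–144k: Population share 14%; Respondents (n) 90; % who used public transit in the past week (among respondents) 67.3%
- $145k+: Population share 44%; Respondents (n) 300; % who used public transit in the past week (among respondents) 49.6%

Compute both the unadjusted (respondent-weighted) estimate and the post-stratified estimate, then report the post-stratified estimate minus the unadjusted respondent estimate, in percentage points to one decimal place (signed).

-4.5 percentage points

Without adjustment, the pooled respondent share is:
  (270/720)×73.2 + (60/720)×28.2 + (90/720)×67.3 + (300/720)×49.6 = 58.8792%
Post-stratifying to population shares instead:
  0.25×73.2 + 0.17×28.2 + 0.14×67.3 + 0.44×49.6 = 54.34%
Difference = 54.34 − 58.8792 = -4.5392 pp.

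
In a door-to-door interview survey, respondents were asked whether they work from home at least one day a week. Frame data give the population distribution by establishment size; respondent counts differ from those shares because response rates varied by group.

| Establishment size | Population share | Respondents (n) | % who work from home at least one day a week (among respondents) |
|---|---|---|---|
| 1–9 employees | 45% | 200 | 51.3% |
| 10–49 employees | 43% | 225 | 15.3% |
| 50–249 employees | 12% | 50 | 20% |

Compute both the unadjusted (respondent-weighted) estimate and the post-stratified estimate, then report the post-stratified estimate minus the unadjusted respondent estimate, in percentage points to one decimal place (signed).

Unadjusted (pooled respondent) estimate weights by respondent counts:
  (200/475)×51.3 + (225/475)×15.3 + (50/475)×20 = 30.9526%
Post-stratifying to population shares instead:
  0.45×51.3 + 0.43×15.3 + 0.12×20 = 32.064%
Difference = 32.064 − 30.9526 = 1.1114 pp.

+1.1 percentage points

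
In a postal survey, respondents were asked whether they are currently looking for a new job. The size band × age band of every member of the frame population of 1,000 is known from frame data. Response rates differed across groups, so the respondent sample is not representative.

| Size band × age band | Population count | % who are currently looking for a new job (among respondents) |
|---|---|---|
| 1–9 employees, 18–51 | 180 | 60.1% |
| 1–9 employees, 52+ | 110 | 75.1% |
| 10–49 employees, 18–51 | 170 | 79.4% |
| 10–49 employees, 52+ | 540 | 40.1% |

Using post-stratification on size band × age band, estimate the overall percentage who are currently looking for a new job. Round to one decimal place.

Reweight to the known size band × age band distribution:
  1–9 employees, 18–51: (180/1,000) × 60.1 = 10.818
  1–9 employees, 52+: (110/1,000) × 75.1 = 8.261
  10–49 employees, 18–51: (170/1,000) × 79.4 = 13.498
  10–49 employees, 52+: (540/1,000) × 40.1 = 21.654
Post-stratified estimate = 54.231 → 54.2%.

54.2%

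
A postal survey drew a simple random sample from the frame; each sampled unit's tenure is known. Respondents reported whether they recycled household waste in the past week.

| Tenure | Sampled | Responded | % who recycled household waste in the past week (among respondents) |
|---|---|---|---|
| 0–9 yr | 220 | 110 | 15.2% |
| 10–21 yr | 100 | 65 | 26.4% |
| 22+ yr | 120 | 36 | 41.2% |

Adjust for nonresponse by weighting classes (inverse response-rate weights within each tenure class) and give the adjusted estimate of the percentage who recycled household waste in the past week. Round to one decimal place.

24.8%

Response rates by class: 0–9 yr 110/220 = 50%, 10–21 yr 65/100 = 65%, 22+ yr 36/120 = 30%.
Each respondent's weight = sampled/responded in their class; summing within a class gives n_sampled, so:
  0–9 yr: 220 × 15.2 = 3344
  10–21 yr: 100 × 26.4 = 2640
  22+ yr: 120 × 41.2 = 4944
Adjusted estimate = 10,928 / 440 = 24.8364 → 24.8%.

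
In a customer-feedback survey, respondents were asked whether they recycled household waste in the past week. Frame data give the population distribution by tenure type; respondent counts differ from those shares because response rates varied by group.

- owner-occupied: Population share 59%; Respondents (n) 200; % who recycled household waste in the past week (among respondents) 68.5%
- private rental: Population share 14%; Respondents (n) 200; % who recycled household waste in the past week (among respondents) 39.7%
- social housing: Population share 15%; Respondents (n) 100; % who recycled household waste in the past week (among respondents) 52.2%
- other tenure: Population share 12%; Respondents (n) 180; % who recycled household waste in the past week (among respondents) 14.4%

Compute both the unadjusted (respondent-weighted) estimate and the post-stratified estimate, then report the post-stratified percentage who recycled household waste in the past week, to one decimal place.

55.5%

Without adjustment, the pooled respondent share is:
  (200/680)×68.5 + (200/680)×39.7 + (100/680)×52.2 + (180/680)×14.4 = 43.3118%
Post-stratifying to population shares instead:
  0.59×68.5 + 0.14×39.7 + 0.15×52.2 + 0.12×14.4 = 55.531%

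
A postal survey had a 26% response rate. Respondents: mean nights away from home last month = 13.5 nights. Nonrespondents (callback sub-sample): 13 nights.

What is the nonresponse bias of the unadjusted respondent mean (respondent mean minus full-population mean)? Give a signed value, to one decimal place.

Nonresponse fraction = 1 − 0.26 = 0.74.
Bias = (nonresponse fraction) × (respondent mean − nonrespondent mean)
     = 0.74 × (13.5 − 13) = 0.74 × 0.5 = 0.37.

+0.4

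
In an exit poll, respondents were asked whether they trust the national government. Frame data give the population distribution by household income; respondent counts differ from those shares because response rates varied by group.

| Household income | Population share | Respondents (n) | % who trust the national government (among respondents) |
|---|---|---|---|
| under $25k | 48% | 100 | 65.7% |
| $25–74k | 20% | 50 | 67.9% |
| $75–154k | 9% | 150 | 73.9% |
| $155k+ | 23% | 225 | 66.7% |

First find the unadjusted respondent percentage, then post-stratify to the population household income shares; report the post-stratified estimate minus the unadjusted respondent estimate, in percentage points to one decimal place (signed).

Naive respondent-only estimate (weights = respondent counts):
  (100/525)×65.7 + (50/525)×67.9 + (150/525)×73.9 + (225/525)×66.7 = 68.681%
Reweighting by population household income shares:
  0.48×65.7 + 0.2×67.9 + 0.09×73.9 + 0.23×66.7 = 67.108%
Difference = 67.108 − 68.681 = -1.573 pp.

-1.6 percentage points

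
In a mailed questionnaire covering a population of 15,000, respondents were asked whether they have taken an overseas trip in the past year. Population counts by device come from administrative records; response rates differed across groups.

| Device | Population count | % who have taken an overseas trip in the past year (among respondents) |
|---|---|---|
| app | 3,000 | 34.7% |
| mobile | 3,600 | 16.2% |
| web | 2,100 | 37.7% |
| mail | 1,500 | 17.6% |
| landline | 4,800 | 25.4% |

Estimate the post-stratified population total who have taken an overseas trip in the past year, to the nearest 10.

3,900

Each cell contributes its population count × the respondent rate:
  app: 3,000 × 34.7% = 1041
  mobile: 3,600 × 16.2% = 583.2
  web: 2,100 × 37.7% = 791.7
  mail: 1,500 × 17.6% = 264
  landline: 4,800 × 25.4% = 1219.2
Estimated total = 3899.1 → 3,900.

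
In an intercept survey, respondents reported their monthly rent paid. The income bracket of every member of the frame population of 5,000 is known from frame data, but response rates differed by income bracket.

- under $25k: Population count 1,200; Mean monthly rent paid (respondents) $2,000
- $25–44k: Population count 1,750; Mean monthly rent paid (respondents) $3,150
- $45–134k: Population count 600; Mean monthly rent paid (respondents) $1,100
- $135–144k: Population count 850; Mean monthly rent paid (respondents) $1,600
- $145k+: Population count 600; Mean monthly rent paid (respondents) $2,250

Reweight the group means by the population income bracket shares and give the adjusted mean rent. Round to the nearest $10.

Reweight to the known income bracket distribution:
  under $25k: (1,200/5,000) × 2000 = 480
  $25–44k: (1,750/5,000) × 3150 = 1102.5
  $45–134k: (600/5,000) × 1100 = 132
  $135–144k: (850/5,000) × 1600 = 272
  $145k+: (600/5,000) × 2250 = 270
Post-stratified estimate = 2256.5 → $2,260.

$2,260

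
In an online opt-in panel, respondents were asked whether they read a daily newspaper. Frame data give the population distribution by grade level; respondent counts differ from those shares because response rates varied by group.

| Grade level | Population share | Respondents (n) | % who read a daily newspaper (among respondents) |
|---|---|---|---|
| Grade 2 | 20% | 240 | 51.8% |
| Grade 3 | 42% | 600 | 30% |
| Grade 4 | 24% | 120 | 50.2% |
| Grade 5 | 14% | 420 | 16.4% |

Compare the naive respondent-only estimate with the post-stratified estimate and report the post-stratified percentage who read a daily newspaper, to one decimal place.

37.3%

Unadjusted (pooled respondent) estimate weights by respondent counts:
  (240/1380)×51.8 + (600/1380)×30 + (120/1380)×50.2 + (420/1380)×16.4 = 31.4087%
Post-stratifying to population shares instead:
  0.2×51.8 + 0.42×30 + 0.24×50.2 + 0.14×16.4 = 37.304%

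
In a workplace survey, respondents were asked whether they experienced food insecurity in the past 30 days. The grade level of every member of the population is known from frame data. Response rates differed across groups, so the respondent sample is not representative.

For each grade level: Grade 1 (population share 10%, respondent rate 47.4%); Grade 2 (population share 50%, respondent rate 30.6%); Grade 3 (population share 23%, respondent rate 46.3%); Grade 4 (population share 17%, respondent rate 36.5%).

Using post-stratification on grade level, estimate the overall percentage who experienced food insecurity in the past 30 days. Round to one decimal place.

36.9%

Weight each group's respondent value by its population share:
  Grade 1: 0.1 × 47.4 = 4.74
  Grade 2: 0.5 × 30.6 = 15.3
  Grade 3: 0.23 × 46.3 = 10.649
  Grade 4: 0.17 × 36.5 = 6.205
Post-stratified estimate = 36.894 → 36.9%.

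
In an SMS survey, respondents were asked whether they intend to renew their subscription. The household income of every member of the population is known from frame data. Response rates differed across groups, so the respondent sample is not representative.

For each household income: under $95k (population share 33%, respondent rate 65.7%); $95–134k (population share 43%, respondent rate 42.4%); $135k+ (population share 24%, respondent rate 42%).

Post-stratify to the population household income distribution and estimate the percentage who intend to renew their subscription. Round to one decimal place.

50.0%

Post-stratification weights by population share, not respondent share:
  under $95k: 0.33 × 65.7 = 21.681
  $95–134k: 0.43 × 42.4 = 18.232
  $135k+: 0.24 × 42 = 10.08
Post-stratified estimate = 49.993 → 50.0%.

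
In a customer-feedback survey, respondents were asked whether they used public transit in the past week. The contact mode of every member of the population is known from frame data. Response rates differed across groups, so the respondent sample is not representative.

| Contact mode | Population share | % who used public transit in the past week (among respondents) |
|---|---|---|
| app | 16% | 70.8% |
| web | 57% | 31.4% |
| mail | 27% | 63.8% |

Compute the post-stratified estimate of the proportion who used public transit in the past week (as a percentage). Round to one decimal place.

46.5%

Post-stratification weights by population share, not respondent share:
  app: 0.16 × 70.8 = 11.328
  web: 0.57 × 31.4 = 17.898
  mail: 0.27 × 63.8 = 17.226
Post-stratified estimate = 46.452 → 46.5%.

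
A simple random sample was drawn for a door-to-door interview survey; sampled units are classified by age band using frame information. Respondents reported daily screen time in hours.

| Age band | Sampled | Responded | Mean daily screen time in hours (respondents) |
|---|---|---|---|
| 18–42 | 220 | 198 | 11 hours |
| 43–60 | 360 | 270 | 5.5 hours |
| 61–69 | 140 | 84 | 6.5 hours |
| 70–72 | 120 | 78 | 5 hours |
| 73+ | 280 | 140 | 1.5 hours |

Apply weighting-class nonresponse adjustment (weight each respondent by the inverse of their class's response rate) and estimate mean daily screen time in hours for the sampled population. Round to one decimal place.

Response rates by class: 18–42 198/220 = 90%, 43–60 270/360 = 75%, 61–69 84/140 = 60%, 70–72 78/120 = 65%, 73+ 140/280 = 50%.
Each respondent's weight = sampled/responded in their class; summing within a class gives n_sampled, so:
  18–42: 220 × 11 = 2420
  43–60: 360 × 5.5 = 1980
  61–69: 140 × 6.5 = 910
  70–72: 120 × 5 = 600
  73+: 280 × 1.5 = 420
Adjusted estimate = 6330 / 1,120 = 5.65179 → 5.7.

5.7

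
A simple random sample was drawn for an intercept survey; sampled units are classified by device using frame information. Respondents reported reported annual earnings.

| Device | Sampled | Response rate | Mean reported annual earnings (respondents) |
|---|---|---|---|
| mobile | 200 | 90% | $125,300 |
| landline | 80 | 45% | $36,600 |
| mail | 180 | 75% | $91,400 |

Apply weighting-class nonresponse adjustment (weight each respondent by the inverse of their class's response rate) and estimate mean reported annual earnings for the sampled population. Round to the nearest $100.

Inverse-response-rate weighting restores each class to its sampled count, so class totals weight by n_sampled:
  mobile: 200 × 125,300 = 25,060,000
  landline: 80 × 36,600 = 2,928,000
  mail: 180 × 91,400 = 16,452,000
Adjusted estimate = 44,440,000 / 460 = 96608.7 → $96,600.

$96,600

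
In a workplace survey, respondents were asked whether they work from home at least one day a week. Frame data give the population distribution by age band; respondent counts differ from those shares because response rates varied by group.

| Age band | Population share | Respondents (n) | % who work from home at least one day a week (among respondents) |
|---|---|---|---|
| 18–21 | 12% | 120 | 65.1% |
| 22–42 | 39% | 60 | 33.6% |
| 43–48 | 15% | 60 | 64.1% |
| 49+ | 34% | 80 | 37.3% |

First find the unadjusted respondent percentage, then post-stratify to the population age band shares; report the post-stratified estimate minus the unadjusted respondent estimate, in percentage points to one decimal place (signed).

Without adjustment, the pooled respondent share is:
  (120/320)×65.1 + (60/320)×33.6 + (60/320)×64.1 + (80/320)×37.3 = 52.0562%
Post-stratifying to population shares instead:
  0.12×65.1 + 0.39×33.6 + 0.15×64.1 + 0.34×37.3 = 43.213%
Difference = 43.213 − 52.0562 = -8.8432 pp.

-8.8 percentage points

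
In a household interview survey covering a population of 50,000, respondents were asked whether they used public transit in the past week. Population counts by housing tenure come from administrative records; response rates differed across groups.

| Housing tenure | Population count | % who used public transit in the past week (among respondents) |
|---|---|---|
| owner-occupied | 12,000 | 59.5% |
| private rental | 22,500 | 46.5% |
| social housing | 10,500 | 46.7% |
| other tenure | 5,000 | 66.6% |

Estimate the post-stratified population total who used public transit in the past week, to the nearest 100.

Estimated count per cell = population count × respondent percentage:
  owner-occupied: 12,000 × 59.5% = 7140
  private rental: 22,500 × 46.5% = 10462.5
  social housing: 10,500 × 46.7% = 4903.5
  other tenure: 5,000 × 66.6% = 3330
Estimated total = 25,836 → 25,800.

25,800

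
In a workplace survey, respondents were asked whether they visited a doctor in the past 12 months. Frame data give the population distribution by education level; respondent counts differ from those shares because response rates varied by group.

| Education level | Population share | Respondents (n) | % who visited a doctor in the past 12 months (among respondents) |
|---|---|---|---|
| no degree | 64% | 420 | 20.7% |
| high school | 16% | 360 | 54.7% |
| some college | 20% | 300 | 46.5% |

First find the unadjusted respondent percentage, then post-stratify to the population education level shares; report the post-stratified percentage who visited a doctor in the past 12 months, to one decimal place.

Naive respondent-only estimate (weights = respondent counts):
  (420/1080)×20.7 + (360/1080)×54.7 + (300/1080)×46.5 = 39.2%
Post-stratifying to population shares instead:
  0.64×20.7 + 0.16×54.7 + 0.2×46.5 = 31.3%

31.3%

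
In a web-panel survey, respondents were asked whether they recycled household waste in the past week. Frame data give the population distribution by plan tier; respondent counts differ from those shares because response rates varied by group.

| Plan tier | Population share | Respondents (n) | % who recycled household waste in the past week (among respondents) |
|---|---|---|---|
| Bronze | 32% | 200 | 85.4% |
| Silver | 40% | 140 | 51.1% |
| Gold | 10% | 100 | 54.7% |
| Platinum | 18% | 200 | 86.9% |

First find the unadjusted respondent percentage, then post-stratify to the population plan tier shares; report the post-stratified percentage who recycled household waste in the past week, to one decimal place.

Naive respondent-only estimate (weights = respondent counts):
  (200/640)×85.4 + (140/640)×51.1 + (100/640)×54.7 + (200/640)×86.9 = 73.5687%
Post-stratifying to population shares instead:
  0.32×85.4 + 0.4×51.1 + 0.1×54.7 + 0.18×86.9 = 68.88%

68.9%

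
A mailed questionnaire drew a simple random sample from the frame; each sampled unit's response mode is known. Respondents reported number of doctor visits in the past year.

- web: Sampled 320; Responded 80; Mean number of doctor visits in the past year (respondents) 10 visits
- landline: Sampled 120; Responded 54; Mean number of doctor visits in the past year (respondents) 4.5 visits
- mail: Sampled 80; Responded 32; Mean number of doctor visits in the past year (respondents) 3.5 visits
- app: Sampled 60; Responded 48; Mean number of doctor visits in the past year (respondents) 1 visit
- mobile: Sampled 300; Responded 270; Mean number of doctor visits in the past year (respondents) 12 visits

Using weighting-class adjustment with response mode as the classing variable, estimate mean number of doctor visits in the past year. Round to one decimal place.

8.7

Response rates by class: web 80/320 = 25%, landline 54/120 = 45%, mail 32/80 = 40%, app 48/60 = 80%, mobile 270/300 = 90%.
Each respondent's weight = sampled/responded in their class; summing within a class gives n_sampled, so:
  web: 320 × 10 = 3200
  landline: 120 × 4.5 = 540
  mail: 80 × 3.5 = 280
  app: 60 × 1 = 60
  mobile: 300 × 12 = 3600
Adjusted estimate = 7680 / 880 = 8.72727 → 8.7.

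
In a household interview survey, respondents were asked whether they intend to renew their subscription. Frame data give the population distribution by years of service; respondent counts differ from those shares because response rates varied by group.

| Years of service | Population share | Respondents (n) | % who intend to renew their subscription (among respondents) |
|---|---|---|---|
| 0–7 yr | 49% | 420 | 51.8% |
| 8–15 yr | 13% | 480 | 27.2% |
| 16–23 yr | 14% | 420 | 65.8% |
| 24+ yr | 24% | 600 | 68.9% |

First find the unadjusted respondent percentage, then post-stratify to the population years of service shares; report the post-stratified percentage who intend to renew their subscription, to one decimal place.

54.7%

Without adjustment, the pooled respondent share is:
  (420/1920)×51.8 + (480/1920)×27.2 + (420/1920)×65.8 + (600/1920)×68.9 = 54.0562%
Post-stratified estimate weights by population shares:
  0.49×51.8 + 0.13×27.2 + 0.14×65.8 + 0.24×68.9 = 54.666%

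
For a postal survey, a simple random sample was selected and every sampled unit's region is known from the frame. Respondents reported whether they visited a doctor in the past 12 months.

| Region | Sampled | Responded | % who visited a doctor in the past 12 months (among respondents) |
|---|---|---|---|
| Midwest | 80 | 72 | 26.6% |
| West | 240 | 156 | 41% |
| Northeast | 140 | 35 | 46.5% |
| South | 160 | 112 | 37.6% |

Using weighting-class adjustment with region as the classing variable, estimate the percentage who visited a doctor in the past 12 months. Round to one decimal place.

Response rates by class: Midwest 72/80 = 90%, West 156/240 = 65%, Northeast 35/140 = 25%, South 112/160 = 70%.
With weight = n_sampled/n_responded per class, the weighted class total is n_sampled:
  Midwest: 80 × 26.6 = 2128
  West: 240 × 41 = 9840
  Northeast: 140 × 46.5 = 6510
  South: 160 × 37.6 = 6016
Adjusted estimate = 24,494 / 620 = 39.5065 → 39.5%.

39.5%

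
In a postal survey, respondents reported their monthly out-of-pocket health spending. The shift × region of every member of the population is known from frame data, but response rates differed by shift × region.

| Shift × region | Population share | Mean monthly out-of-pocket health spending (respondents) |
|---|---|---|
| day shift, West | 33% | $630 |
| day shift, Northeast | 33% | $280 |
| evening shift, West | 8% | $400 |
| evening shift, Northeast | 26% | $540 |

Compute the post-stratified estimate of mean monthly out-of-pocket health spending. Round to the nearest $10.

Each cell contributes population-share × respondent value:
  day shift, West: 0.33 × 630 = 207.9
  day shift, Northeast: 0.33 × 280 = 92.4
  evening shift, West: 0.08 × 400 = 32
  evening shift, Northeast: 0.26 × 540 = 140.4
Post-stratified estimate = 472.7 → $470.

$470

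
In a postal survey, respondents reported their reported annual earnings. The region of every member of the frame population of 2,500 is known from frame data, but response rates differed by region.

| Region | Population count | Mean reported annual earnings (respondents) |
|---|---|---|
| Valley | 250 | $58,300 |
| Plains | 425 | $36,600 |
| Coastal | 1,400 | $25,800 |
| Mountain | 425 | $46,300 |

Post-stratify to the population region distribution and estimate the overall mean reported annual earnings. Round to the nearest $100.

$34,400

Post-stratification weights by population share, not respondent share:
  Valley: (250/2,500) × 58,300 = 5830
  Plains: (425/2,500) × 36,600 = 6222
  Coastal: (1,400/2,500) × 25,800 = 14,448
  Mountain: (425/2,500) × 46,300 = 7871
Post-stratified estimate = 34,371 → $34,400.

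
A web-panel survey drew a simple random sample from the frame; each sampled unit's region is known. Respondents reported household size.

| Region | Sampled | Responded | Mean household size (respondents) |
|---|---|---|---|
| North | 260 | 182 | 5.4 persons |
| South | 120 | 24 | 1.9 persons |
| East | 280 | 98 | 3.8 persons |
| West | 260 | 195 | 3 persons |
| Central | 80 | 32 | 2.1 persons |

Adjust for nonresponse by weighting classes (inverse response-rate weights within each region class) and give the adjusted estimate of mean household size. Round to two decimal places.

Response rates by class: North 182/260 = 70%, South 24/120 = 20%, East 98/280 = 35%, West 195/260 = 75%, Central 32/80 = 40%.
With weight = n_sampled/n_responded per class, the weighted class total is n_sampled:
  North: 260 × 5.4 = 1404
  South: 120 × 1.9 = 228
  East: 280 × 3.8 = 1064
  West: 260 × 3 = 780
  Central: 80 × 2.1 = 168
Adjusted estimate = 3644 / 1,000 = 3.644 → 3.64.

3.64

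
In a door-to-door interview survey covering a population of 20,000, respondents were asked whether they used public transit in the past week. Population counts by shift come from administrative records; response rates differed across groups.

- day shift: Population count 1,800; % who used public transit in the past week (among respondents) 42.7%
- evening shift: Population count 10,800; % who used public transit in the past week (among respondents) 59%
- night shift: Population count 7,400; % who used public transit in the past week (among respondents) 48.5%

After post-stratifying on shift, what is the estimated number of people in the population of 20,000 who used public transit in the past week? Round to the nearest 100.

10,700

Each cell contributes its population count × the respondent rate:
  day shift: 1,800 × 42.7% = 768.6
  evening shift: 10,800 × 59% = 6372
  night shift: 7,400 × 48.5% = 3589
Estimated total = 10729.6 → 10,700.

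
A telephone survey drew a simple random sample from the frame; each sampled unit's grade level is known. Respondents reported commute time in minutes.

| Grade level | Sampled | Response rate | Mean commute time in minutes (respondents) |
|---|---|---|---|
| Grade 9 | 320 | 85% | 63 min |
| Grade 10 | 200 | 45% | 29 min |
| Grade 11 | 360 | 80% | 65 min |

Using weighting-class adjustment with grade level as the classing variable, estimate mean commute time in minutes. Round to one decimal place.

56.1

Weighting each respondent by the inverse class response rate inflates each class back to its sampled size, so the class weight is n_sampled:
  Grade 9: 320 × 63 = 20,160
  Grade 10: 200 × 29 = 5800
  Grade 11: 360 × 65 = 23,400
Adjusted estimate = 49,360 / 880 = 56.0909 → 56.1.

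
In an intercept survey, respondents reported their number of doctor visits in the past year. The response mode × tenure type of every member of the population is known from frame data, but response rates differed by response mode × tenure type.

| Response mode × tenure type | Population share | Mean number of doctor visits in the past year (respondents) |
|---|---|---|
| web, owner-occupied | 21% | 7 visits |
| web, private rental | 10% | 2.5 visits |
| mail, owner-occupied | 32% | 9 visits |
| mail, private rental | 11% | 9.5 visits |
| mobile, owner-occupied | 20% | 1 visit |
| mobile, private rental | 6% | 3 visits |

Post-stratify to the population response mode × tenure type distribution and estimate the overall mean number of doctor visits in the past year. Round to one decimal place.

Post-stratification weights by population share, not respondent share:
  web, owner-occupied: 0.21 × 7 = 1.47
  web, private rental: 0.1 × 2.5 = 0.25
  mail, owner-occupied: 0.32 × 9 = 2.88
  mail, private rental: 0.11 × 9.5 = 1.045
  mobile, owner-occupied: 0.2 × 1 = 0.2
  mobile, private rental: 0.06 × 3 = 0.18
Post-stratified estimate = 6.025 → 6.0.

6.0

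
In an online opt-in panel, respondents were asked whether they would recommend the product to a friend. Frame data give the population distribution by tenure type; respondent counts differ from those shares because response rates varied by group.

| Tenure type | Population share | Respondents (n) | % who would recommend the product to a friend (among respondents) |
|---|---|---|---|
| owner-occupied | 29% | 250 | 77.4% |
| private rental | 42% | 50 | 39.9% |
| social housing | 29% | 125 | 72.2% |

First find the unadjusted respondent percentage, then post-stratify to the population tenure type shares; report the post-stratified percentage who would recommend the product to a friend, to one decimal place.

Without adjustment, the pooled respondent share is:
  (250/425)×77.4 + (50/425)×39.9 + (125/425)×72.2 = 71.4588%
Reweighting by population tenure type shares:
  0.29×77.4 + 0.42×39.9 + 0.29×72.2 = 60.142%

60.1%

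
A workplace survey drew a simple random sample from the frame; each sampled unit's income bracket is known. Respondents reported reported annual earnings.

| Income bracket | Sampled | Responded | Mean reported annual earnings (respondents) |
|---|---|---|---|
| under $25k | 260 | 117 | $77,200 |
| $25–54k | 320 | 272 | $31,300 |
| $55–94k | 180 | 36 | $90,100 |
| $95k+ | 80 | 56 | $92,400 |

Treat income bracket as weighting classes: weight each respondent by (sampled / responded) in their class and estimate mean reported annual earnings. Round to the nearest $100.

Class response rates: under $25k 117/260 = 45%, $25–54k 272/320 = 85%, $55–94k 36/180 = 20%, $95k+ 56/80 = 70%.
With weight = n_sampled/n_responded per class, the weighted class total is n_sampled:
  under $25k: 260 × 77,200 = 20,072,000
  $25–54k: 320 × 31,300 = 10,016,000
  $55–94k: 180 × 90,100 = 16,218,000
  $95k+: 80 × 92,400 = 7,392,000
Adjusted estimate = 53,698,000 / 840 = 63926.2 → $63,900.

$63,900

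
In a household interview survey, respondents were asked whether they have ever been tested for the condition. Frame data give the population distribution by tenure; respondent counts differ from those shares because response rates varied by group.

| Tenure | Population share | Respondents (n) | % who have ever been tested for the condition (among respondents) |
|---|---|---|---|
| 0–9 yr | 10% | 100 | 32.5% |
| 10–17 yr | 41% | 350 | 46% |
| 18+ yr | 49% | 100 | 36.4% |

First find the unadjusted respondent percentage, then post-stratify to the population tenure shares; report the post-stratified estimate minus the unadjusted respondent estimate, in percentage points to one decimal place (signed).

-1.9 percentage points

Naive respondent-only estimate (weights = respondent counts):
  (100/550)×32.5 + (350/550)×46 + (100/550)×36.4 = 41.8%
Post-stratified estimate weights by population shares:
  0.1×32.5 + 0.41×46 + 0.49×36.4 = 39.946%
Difference = 39.946 − 41.8 = -1.854 pp.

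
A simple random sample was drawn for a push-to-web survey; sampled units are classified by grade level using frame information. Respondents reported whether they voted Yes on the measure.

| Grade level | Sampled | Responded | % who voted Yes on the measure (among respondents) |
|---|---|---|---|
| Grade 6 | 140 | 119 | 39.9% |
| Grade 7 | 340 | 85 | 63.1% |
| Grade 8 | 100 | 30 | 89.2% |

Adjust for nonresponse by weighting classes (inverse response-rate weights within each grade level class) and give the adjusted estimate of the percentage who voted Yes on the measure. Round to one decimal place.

62.0%

Class response rates: Grade 6 119/140 = 85%, Grade 7 85/340 = 25%, Grade 8 30/100 = 30%.
Each respondent's weight = sampled/responded in their class; summing within a class gives n_sampled, so:
  Grade 6: 140 × 39.9 = 5586
  Grade 7: 340 × 63.1 = 21,454
  Grade 8: 100 × 89.2 = 8920
Adjusted estimate = 35,960 / 580 = 62 → 62.0%.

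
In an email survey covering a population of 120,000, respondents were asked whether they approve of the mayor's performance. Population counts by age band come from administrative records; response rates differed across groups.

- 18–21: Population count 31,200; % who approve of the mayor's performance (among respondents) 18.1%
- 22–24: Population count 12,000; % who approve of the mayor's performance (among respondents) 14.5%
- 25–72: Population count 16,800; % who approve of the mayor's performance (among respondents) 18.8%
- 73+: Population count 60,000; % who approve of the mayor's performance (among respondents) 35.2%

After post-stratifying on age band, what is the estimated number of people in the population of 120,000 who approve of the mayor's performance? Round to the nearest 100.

Estimated count per cell = population count × respondent percentage:
  18–21: 31,200 × 18.1% = 5647.2
  22–24: 12,000 × 14.5% = 1740
  25–72: 16,800 × 18.8% = 3158.4
  73+: 60,000 × 35.2% = 21,120
Estimated total = 31665.6 → 31,700.

31,700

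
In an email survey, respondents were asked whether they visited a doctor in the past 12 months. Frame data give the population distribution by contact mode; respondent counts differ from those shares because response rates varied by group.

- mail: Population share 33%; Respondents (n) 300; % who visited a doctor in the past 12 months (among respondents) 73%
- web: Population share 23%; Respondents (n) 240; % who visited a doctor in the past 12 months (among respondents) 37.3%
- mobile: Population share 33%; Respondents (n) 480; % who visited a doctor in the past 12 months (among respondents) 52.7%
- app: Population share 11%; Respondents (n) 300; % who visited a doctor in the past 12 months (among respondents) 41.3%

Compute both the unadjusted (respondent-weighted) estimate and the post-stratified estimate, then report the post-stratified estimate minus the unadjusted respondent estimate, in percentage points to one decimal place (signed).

Unadjusted (pooled respondent) estimate weights by respondent counts:
  (300/1320)×73 + (240/1320)×37.3 + (480/1320)×52.7 + (300/1320)×41.3 = 51.9227%
Reweighting by population contact mode shares:
  0.33×73 + 0.23×37.3 + 0.33×52.7 + 0.11×41.3 = 54.603%
Difference = 54.603 − 51.9227 = 2.6803 pp.

+2.7 percentage points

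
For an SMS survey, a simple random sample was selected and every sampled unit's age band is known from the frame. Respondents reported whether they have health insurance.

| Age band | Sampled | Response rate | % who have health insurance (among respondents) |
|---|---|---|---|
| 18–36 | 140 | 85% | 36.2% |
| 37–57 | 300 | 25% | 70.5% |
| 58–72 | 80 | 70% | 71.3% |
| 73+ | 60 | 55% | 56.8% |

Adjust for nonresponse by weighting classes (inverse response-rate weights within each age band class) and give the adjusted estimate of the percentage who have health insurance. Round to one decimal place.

Each respondent's weight = sampled/responded in their class; summing within a class gives n_sampled, so:
  18–36: 140 × 36.2 = 5068
  37–57: 300 × 70.5 = 21,150
  58–72: 80 × 71.3 = 5704
  73+: 60 × 56.8 = 3408
Adjusted estimate = 35,330 / 580 = 60.9138 → 60.9%.

60.9%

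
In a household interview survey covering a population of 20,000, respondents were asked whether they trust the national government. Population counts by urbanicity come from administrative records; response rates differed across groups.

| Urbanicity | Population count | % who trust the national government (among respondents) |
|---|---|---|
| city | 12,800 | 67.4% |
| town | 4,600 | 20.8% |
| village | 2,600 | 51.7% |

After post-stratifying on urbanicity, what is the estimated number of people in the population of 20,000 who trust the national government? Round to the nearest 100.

Each cell contributes its population count × the respondent rate:
  city: 12,800 × 67.4% = 8627.2
  town: 4,600 × 20.8% = 956.8
  village: 2,600 × 51.7% = 1344.2
Estimated total = 10928.2 → 10,900.

10,900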